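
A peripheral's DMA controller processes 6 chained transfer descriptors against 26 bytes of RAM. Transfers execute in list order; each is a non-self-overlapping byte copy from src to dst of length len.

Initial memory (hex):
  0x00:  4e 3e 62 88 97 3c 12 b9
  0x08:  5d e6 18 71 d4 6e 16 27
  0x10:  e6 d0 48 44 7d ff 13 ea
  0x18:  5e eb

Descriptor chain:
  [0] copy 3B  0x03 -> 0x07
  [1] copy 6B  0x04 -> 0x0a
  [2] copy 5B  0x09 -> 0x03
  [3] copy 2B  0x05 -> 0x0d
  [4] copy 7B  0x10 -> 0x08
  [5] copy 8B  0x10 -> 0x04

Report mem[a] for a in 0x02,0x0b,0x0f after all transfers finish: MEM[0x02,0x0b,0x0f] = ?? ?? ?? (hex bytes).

MEM[0x02,0x0b,0x0f] = 62 ea 3c

#0 dst[0x07+3] := {0x88,0x97,0x3c}
#1 dst[0x0a+6] := {0x97,0x3c,0x12,0x88,0x97,0x3c}
#2 dst[0x03+5] := {0x3c,0x97,0x3c,0x12,0x88}
#3 dst[0x0d+2] := {0x3c,0x12}
#4 dst[0x08+7] := {0xe6,0xd0,0x48,0x44,0x7d,0xff,0x13}
#5 dst[0x04+8] := {0xe6,0xd0,0x48,0x44,0x7d,0xff,0x13,0xea}
query mem[0x02]=0x62, mem[0x0b]=0xea, mem[0x0f]=0x3c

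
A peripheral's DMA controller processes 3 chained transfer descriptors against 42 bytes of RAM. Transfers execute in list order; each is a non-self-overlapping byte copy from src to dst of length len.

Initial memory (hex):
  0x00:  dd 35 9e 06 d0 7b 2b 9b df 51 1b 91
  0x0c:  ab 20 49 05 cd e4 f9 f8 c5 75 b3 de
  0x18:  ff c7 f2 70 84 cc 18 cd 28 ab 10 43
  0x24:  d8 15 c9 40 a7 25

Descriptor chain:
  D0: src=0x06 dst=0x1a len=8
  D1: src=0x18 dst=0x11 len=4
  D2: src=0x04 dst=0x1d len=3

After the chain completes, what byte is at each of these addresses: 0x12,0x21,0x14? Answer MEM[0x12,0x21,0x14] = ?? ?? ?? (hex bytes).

MEM[0x12,0x21,0x14] = c7 20 9b

#0 dst[0x1a+8] := {0x2b,0x9b,0xdf,0x51,0x1b,0x91,0xab,0x20}
#1 dst[0x11+4] := {0xff,0xc7,0x2b,0x9b}
#2 dst[0x1d+3] := {0xd0,0x7b,0x2b}
query mem[0x12]=0xc7, mem[0x21]=0x20, mem[0x14]=0x9b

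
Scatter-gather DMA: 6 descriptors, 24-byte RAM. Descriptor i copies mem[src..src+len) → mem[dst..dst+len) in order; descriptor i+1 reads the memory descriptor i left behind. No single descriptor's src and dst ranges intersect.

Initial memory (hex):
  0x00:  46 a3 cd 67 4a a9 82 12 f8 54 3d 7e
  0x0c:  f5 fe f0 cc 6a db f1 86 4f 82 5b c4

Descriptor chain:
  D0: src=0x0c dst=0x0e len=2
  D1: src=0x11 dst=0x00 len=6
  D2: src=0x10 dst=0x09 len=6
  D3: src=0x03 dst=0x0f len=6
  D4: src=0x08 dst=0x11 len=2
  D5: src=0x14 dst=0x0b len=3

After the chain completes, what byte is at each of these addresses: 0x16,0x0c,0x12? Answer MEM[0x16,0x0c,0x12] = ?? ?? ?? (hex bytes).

MEM[0x16,0x0c,0x12] = 5b 82 6a

  after D0: wrote 2B at 0x0e = f5fe
  after D1: wrote 6B at 0x00 = dbf1864f825b
  after D2: wrote 6B at 0x09 = 6adbf1864f82
  after D3: wrote 6B at 0x0f = 4f825b8212f8
  after D4: wrote 2B at 0x11 = f86a
  after D5: wrote 3B at 0x0b = f8825b
query mem[0x16]=0x5b, mem[0x0c]=0x82, mem[0x12]=0x6a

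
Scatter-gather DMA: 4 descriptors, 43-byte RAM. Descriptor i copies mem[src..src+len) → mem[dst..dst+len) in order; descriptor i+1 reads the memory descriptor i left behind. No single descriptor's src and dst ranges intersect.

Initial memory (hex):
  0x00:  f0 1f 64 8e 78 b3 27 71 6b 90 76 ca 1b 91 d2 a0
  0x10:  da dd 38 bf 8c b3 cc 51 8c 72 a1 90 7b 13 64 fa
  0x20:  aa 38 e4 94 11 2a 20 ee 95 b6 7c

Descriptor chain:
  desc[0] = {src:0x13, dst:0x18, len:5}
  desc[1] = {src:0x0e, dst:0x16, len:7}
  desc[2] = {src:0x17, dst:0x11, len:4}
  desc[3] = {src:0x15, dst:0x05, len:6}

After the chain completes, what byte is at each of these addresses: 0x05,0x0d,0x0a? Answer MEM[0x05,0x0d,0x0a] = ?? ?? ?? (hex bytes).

MEM[0x05,0x0d,0x0a] = b3 91 38

D0: mem[0x18..0x1c] <- [bf 8c b3 cc 51]
D1: mem[0x16..0x1c] <- [d2 a0 da dd 38 bf 8c]
D2: mem[0x11..0x14] <- [a0 da dd 38]
D3: mem[0x05..0x0a] <- [b3 d2 a0 da dd 38]
query mem[0x05]=0xb3, mem[0x0d]=0x91, mem[0x0a]=0x38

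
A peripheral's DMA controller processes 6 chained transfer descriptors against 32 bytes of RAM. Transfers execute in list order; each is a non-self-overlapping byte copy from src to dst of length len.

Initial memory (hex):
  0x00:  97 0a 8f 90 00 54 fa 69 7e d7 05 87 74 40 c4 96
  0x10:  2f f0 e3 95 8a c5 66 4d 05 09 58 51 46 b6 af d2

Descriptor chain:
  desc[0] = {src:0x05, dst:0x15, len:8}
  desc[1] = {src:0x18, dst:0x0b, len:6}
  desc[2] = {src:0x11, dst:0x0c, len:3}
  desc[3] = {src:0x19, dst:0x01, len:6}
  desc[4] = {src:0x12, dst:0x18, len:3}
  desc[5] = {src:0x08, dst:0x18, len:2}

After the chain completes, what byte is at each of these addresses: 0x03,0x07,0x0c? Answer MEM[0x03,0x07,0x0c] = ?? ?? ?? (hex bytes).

D0: mem[0x15..0x1c] <- [54 fa 69 7e d7 05 87 74]
D1: mem[0x0b..0x10] <- [7e d7 05 87 74 b6]
D2: mem[0x0c..0x0e] <- [f0 e3 95]
D3: mem[0x01..0x06] <- [d7 05 87 74 b6 af]
D4: mem[0x18..0x1a] <- [e3 95 8a]
D5: mem[0x18..0x19] <- [7e d7]
query mem[0x03]=0x87, mem[0x07]=0x69, mem[0x0c]=0xf0

MEM[0x03,0x07,0x0c] = 87 69 f0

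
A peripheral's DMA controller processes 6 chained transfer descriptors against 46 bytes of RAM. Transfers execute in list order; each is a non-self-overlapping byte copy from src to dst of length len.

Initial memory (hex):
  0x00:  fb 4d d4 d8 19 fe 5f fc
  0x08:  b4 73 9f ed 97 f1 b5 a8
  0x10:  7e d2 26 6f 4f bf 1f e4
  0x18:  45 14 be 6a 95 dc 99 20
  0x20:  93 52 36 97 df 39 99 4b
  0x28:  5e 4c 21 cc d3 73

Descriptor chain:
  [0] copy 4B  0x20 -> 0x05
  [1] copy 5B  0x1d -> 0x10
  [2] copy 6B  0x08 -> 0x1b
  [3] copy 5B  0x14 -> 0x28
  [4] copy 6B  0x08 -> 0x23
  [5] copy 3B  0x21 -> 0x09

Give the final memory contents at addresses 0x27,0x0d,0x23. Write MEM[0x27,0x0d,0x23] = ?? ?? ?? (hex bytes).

#0 dst[0x05+4] := {0x93,0x52,0x36,0x97}
#1 dst[0x10+5] := {0xdc,0x99,0x20,0x93,0x52}
#2 dst[0x1b+6] := {0x97,0x73,0x9f,0xed,0x97,0xf1}
#3 dst[0x28+5] := {0x52,0xbf,0x1f,0xe4,0x45}
#4 dst[0x23+6] := {0x97,0x73,0x9f,0xed,0x97,0xf1}
#5 dst[0x09+3] := {0x52,0x36,0x97}
query mem[0x27]=0x97, mem[0x0d]=0xf1, mem[0x23]=0x97

MEM[0x27,0x0d,0x23] = 97 f1 97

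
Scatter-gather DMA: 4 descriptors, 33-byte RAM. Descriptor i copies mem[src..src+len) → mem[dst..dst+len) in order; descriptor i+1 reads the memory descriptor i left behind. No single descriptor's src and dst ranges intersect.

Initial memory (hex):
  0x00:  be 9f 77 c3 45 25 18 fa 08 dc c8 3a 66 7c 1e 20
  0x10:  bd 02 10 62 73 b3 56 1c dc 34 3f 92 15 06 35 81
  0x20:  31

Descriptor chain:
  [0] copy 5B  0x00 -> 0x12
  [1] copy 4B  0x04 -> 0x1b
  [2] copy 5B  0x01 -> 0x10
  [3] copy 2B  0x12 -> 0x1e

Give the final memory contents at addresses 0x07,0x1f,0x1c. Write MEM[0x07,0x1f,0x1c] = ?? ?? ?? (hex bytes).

#0 dst[0x12+5] := {0xbe,0x9f,0x77,0xc3,0x45}
#1 dst[0x1b+4] := {0x45,0x25,0x18,0xfa}
#2 dst[0x10+5] := {0x9f,0x77,0xc3,0x45,0x25}
#3 dst[0x1e+2] := {0xc3,0x45}
query mem[0x07]=0xfa, mem[0x1f]=0x45, mem[0x1c]=0x25

MEM[0x07,0x1f,0x1c] = fa 45 25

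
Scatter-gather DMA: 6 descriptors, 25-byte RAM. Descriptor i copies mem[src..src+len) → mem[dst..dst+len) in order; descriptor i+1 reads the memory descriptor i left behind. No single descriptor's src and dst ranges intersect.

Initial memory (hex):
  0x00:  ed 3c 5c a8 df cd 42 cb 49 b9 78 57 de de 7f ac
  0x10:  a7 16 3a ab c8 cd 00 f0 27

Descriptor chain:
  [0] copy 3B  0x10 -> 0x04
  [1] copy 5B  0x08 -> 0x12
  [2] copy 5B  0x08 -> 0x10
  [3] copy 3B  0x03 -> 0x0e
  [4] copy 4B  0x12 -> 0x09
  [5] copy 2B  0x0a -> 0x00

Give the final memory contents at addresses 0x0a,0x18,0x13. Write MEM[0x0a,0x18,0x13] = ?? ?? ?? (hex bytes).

MEM[0x0a,0x18,0x13] = 57 27 57

D0: mem[0x04..0x06] <- [a7 16 3a]
D1: mem[0x12..0x16] <- [49 b9 78 57 de]
D2: mem[0x10..0x14] <- [49 b9 78 57 de]
D3: mem[0x0e..0x10] <- [a8 a7 16]
D4: mem[0x09..0x0c] <- [78 57 de 57]
D5: mem[0x00..0x01] <- [57 de]
query mem[0x0a]=0x57, mem[0x18]=0x27, mem[0x13]=0x57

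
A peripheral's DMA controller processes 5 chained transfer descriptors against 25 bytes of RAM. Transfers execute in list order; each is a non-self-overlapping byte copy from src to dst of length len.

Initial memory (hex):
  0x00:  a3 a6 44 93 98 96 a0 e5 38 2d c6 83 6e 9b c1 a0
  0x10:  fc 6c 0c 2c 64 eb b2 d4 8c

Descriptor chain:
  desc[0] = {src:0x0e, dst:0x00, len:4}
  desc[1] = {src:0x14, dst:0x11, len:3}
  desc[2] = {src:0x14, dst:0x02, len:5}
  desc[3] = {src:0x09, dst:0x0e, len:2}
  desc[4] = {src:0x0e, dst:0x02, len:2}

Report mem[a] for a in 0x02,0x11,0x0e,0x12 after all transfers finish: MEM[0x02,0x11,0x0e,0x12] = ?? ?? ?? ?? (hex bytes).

MEM[0x02,0x11,0x0e,0x12] = 2d 64 2d eb

D0: mem[0x00..0x03] <- [c1 a0 fc 6c]
D1: mem[0x11..0x13] <- [64 eb b2]
D2: mem[0x02..0x06] <- [64 eb b2 d4 8c]
D3: mem[0x0e..0x0f] <- [2d c6]
D4: mem[0x02..0x03] <- [2d c6]
query mem[0x02]=0x2d, mem[0x11]=0x64, mem[0x0e]=0x2d, mem[0x12]=0xeb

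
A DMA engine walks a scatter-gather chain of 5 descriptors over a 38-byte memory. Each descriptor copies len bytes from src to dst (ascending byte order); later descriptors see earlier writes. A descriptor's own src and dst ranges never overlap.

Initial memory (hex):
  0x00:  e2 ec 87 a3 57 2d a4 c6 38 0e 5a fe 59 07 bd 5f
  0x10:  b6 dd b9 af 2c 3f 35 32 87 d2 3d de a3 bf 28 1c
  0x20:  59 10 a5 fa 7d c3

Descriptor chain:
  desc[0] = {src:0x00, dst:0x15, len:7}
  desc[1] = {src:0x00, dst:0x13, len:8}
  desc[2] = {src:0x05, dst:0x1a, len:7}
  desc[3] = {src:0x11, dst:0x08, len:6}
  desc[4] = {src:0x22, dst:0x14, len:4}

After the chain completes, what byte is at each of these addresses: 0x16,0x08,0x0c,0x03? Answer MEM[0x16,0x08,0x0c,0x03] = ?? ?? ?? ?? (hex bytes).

[0] 0x00->0x15 len=7 : e2 ec 87 a3 57 2d a4
[1] 0x00->0x13 len=8 : e2 ec 87 a3 57 2d a4 c6
[2] 0x05->0x1a len=7 : 2d a4 c6 38 0e 5a fe
[3] 0x11->0x08 len=6 : dd b9 e2 ec 87 a3
[4] 0x22->0x14 len=4 : a5 fa 7d c3
query mem[0x16]=0x7d, mem[0x08]=0xdd, mem[0x0c]=0x87, mem[0x03]=0xa3

MEM[0x16,0x08,0x0c,0x03] = 7d dd 87 a3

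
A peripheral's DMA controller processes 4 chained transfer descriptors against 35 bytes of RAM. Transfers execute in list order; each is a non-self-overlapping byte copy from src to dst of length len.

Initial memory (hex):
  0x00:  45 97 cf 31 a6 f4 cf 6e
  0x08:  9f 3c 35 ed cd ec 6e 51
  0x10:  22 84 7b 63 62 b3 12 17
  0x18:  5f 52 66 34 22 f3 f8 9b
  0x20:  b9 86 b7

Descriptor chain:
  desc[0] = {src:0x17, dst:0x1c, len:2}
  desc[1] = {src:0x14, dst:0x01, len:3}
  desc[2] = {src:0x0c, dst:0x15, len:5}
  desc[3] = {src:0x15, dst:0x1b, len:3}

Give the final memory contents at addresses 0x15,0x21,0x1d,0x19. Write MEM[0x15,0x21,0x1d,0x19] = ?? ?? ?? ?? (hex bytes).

[0] 0x17->0x1c len=2 : 17 5f
[1] 0x14->0x01 len=3 : 62 b3 12
[2] 0x0c->0x15 len=5 : cd ec 6e 51 22
[3] 0x15->0x1b len=3 : cd ec 6e
query mem[0x15]=0xcd, mem[0x21]=0x86, mem[0x1d]=0x6e, mem[0x19]=0x22

MEM[0x15,0x21,0x1d,0x19] = cd 86 6e 22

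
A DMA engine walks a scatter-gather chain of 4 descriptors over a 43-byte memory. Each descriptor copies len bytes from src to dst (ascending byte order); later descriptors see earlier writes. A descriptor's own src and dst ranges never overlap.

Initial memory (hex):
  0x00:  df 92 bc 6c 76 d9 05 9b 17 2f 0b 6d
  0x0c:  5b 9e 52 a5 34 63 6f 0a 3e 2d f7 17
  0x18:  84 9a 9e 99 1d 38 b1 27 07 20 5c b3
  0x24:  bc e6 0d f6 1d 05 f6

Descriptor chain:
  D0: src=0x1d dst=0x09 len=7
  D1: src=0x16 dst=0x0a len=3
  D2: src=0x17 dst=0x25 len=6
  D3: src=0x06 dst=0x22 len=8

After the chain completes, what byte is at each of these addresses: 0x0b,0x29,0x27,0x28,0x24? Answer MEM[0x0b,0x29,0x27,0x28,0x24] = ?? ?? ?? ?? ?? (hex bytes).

MEM[0x0b,0x29,0x27,0x28,0x24] = 17 20 17 84 17

  after D0: wrote 7B at 0x09 = 38b12707205cb3
  after D1: wrote 3B at 0x0a = f71784
  after D2: wrote 6B at 0x25 = 17849a9e991d
  after D3: wrote 8B at 0x22 = 059b1738f7178420
query mem[0x0b]=0x17, mem[0x29]=0x20, mem[0x27]=0x17, mem[0x28]=0x84, mem[0x24]=0x17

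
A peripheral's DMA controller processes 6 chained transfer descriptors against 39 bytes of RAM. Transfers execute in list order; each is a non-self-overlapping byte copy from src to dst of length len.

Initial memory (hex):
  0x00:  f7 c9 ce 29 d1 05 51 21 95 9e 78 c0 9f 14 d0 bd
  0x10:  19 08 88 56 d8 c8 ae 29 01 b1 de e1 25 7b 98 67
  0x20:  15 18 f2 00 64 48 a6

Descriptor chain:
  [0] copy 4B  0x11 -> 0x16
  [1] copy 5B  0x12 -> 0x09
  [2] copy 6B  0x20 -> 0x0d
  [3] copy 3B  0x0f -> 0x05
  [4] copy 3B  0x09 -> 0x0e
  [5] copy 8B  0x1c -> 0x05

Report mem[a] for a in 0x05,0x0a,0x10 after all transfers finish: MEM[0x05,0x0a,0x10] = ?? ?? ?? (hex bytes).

MEM[0x05,0x0a,0x10] = 25 18 d8

[0] 0x11->0x16 len=4 : 08 88 56 d8
[1] 0x12->0x09 len=5 : 88 56 d8 c8 08
[2] 0x20->0x0d len=6 : 15 18 f2 00 64 48
[3] 0x0f->0x05 len=3 : f2 00 64
[4] 0x09->0x0e len=3 : 88 56 d8
[5] 0x1c->0x05 len=8 : 25 7b 98 67 15 18 f2 00
query mem[0x05]=0x25, mem[0x0a]=0x18, mem[0x10]=0xd8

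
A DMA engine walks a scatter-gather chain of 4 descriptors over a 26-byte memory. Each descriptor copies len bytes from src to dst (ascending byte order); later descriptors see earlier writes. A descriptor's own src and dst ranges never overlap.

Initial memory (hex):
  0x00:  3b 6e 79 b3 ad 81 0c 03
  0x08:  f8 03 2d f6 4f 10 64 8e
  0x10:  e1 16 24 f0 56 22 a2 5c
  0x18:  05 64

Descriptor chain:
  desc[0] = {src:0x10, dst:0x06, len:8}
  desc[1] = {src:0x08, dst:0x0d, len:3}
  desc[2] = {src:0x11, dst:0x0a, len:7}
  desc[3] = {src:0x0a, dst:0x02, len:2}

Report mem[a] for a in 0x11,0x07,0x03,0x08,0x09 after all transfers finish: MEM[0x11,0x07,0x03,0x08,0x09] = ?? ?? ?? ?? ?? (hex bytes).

MEM[0x11,0x07,0x03,0x08,0x09] = 16 16 24 24 f0

#0 dst[0x06+8] := {0xe1,0x16,0x24,0xf0,0x56,0x22,0xa2,0x5c}
#1 dst[0x0d+3] := {0x24,0xf0,0x56}
#2 dst[0x0a+7] := {0x16,0x24,0xf0,0x56,0x22,0xa2,0x5c}
#3 dst[0x02+2] := {0x16,0x24}
query mem[0x11]=0x16, mem[0x07]=0x16, mem[0x03]=0x24, mem[0x08]=0x24, mem[0x09]=0xf0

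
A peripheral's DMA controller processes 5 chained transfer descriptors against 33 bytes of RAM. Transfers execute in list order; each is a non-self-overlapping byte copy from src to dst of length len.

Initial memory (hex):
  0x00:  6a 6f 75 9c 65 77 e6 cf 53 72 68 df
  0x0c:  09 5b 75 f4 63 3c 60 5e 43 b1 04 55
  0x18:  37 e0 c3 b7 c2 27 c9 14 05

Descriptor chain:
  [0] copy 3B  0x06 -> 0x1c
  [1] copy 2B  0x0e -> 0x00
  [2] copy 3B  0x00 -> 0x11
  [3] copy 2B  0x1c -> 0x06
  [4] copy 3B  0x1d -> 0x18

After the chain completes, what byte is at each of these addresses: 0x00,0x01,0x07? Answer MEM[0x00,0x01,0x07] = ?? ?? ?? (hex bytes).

MEM[0x00,0x01,0x07] = 75 f4 cf

  after D0: wrote 3B at 0x1c = e6cf53
  after D1: wrote 2B at 0x00 = 75f4
  after D2: wrote 3B at 0x11 = 75f475
  after D3: wrote 2B at 0x06 = e6cf
  after D4: wrote 3B at 0x18 = cf5314
query mem[0x00]=0x75, mem[0x01]=0xf4, mem[0x07]=0xcf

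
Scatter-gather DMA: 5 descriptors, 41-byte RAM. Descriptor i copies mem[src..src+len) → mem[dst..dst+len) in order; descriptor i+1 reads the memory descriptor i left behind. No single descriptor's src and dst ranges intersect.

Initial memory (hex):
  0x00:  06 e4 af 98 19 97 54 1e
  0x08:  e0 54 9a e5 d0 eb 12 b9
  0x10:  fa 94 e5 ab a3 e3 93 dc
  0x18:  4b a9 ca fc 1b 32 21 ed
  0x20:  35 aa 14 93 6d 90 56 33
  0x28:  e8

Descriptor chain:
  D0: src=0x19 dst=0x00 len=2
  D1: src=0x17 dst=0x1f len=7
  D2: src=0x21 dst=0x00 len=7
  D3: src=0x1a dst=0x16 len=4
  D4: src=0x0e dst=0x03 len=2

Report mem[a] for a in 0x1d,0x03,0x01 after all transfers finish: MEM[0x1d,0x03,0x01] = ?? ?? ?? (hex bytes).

#0 dst[0x00+2] := {0xa9,0xca}
#1 dst[0x1f+7] := {0xdc,0x4b,0xa9,0xca,0xfc,0x1b,0x32}
#2 dst[0x00+7] := {0xa9,0xca,0xfc,0x1b,0x32,0x56,0x33}
#3 dst[0x16+4] := {0xca,0xfc,0x1b,0x32}
#4 dst[0x03+2] := {0x12,0xb9}
query mem[0x1d]=0x32, mem[0x03]=0x12, mem[0x01]=0xca

MEM[0x1d,0x03,0x01] = 32 12 ca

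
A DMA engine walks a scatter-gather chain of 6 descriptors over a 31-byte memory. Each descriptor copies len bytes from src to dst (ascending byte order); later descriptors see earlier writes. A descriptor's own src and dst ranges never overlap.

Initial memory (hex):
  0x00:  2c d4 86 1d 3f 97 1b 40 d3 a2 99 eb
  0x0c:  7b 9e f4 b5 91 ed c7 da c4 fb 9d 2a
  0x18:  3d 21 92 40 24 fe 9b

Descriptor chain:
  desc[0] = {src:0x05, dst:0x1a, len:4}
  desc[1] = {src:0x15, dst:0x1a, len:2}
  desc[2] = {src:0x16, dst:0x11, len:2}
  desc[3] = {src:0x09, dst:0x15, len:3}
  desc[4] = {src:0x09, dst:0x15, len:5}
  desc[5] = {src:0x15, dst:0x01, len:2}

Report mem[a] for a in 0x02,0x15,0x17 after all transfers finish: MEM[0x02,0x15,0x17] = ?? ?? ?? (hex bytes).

D0: mem[0x1a..0x1d] <- [97 1b 40 d3]
D1: mem[0x1a..0x1b] <- [fb 9d]
D2: mem[0x11..0x12] <- [9d 2a]
D3: mem[0x15..0x17] <- [a2 99 eb]
D4: mem[0x15..0x19] <- [a2 99 eb 7b 9e]
D5: mem[0x01..0x02] <- [a2 99]
query mem[0x02]=0x99, mem[0x15]=0xa2, mem[0x17]=0xeb

MEM[0x02,0x15,0x17] = 99 a2 eb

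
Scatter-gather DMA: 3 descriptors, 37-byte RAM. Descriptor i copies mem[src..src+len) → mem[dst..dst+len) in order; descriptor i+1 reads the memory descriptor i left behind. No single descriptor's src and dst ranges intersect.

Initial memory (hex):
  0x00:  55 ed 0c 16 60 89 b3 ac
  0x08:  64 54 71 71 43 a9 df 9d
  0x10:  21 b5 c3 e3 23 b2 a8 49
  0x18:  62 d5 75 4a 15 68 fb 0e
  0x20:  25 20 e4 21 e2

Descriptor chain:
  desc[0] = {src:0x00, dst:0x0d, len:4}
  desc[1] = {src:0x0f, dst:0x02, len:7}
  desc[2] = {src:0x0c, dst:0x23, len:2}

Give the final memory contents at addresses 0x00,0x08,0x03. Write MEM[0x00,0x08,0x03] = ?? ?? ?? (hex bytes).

#0 dst[0x0d+4] := {0x55,0xed,0x0c,0x16}
#1 dst[0x02+7] := {0x0c,0x16,0xb5,0xc3,0xe3,0x23,0xb2}
#2 dst[0x23+2] := {0x43,0x55}
query mem[0x00]=0x55, mem[0x08]=0xb2, mem[0x03]=0x16

MEM[0x00,0x08,0x03] = 55 b2 16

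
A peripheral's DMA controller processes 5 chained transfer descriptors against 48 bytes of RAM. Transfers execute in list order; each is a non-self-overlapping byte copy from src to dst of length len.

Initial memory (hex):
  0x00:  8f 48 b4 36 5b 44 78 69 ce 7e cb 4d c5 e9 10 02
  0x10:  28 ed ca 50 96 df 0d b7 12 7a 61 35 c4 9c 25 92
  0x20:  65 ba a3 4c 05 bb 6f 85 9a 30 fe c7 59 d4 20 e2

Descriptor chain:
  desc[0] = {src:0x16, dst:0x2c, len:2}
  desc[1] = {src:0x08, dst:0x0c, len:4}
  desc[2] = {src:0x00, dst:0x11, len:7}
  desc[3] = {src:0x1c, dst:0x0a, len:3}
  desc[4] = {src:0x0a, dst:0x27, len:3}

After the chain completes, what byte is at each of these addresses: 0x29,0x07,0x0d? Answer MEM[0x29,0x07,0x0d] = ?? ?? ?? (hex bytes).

[0] 0x16->0x2c len=2 : 0d b7
[1] 0x08->0x0c len=4 : ce 7e cb 4d
[2] 0x00->0x11 len=7 : 8f 48 b4 36 5b 44 78
[3] 0x1c->0x0a len=3 : c4 9c 25
[4] 0x0a->0x27 len=3 : c4 9c 25
query mem[0x29]=0x25, mem[0x07]=0x69, mem[0x0d]=0x7e

MEM[0x29,0x07,0x0d] = 25 69 7e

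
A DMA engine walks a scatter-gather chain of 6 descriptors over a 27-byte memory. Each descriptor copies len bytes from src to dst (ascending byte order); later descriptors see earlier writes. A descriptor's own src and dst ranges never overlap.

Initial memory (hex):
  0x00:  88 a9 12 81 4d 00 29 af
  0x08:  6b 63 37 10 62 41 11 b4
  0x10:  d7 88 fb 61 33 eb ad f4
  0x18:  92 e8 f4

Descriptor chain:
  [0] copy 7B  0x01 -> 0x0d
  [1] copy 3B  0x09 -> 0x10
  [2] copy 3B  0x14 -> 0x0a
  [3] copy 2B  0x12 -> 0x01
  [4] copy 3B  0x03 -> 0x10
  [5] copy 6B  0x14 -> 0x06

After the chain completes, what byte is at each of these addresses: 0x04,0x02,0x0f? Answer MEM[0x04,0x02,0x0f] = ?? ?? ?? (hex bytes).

#0 dst[0x0d+7] := {0xa9,0x12,0x81,0x4d,0x00,0x29,0xaf}
#1 dst[0x10+3] := {0x63,0x37,0x10}
#2 dst[0x0a+3] := {0x33,0xeb,0xad}
#3 dst[0x01+2] := {0x10,0xaf}
#4 dst[0x10+3] := {0x81,0x4d,0x00}
#5 dst[0x06+6] := {0x33,0xeb,0xad,0xf4,0x92,0xe8}
query mem[0x04]=0x4d, mem[0x02]=0xaf, mem[0x0f]=0x81

MEM[0x04,0x02,0x0f] = 4d af 81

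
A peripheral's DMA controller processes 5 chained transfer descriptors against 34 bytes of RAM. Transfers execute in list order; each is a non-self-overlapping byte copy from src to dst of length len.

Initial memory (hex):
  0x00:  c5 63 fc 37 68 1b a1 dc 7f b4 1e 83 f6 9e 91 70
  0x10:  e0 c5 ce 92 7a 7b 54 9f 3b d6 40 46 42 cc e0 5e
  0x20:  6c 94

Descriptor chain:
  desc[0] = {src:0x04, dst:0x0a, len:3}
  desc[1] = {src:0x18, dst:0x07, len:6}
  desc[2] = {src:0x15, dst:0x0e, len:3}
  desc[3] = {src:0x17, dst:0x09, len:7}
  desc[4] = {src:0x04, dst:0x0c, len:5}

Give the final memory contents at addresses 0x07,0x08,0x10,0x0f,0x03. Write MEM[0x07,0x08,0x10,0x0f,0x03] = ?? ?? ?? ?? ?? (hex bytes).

MEM[0x07,0x08,0x10,0x0f,0x03] = 3b d6 d6 3b 37

D0: mem[0x0a..0x0c] <- [68 1b a1]
D1: mem[0x07..0x0c] <- [3b d6 40 46 42 cc]
D2: mem[0x0e..0x10] <- [7b 54 9f]
D3: mem[0x09..0x0f] <- [9f 3b d6 40 46 42 cc]
D4: mem[0x0c..0x10] <- [68 1b a1 3b d6]
query mem[0x07]=0x3b, mem[0x08]=0xd6, mem[0x10]=0xd6, mem[0x0f]=0x3b, mem[0x03]=0x37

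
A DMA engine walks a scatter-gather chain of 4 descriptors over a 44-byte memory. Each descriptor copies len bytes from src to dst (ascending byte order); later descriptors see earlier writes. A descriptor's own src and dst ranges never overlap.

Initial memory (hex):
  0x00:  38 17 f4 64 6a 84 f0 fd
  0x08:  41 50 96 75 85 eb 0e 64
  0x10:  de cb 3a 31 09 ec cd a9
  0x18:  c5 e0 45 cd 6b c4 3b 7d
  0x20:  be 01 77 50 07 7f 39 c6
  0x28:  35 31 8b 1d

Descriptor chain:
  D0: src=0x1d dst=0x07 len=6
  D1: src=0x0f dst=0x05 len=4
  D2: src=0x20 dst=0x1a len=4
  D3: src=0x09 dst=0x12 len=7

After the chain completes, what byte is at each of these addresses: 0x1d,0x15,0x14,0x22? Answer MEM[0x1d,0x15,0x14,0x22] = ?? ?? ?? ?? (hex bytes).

#0 dst[0x07+6] := {0xc4,0x3b,0x7d,0xbe,0x01,0x77}
#1 dst[0x05+4] := {0x64,0xde,0xcb,0x3a}
#2 dst[0x1a+4] := {0xbe,0x01,0x77,0x50}
#3 dst[0x12+7] := {0x7d,0xbe,0x01,0x77,0xeb,0x0e,0x64}
query mem[0x1d]=0x50, mem[0x15]=0x77, mem[0x14]=0x01, mem[0x22]=0x77

MEM[0x1d,0x15,0x14,0x22] = 50 77 01 77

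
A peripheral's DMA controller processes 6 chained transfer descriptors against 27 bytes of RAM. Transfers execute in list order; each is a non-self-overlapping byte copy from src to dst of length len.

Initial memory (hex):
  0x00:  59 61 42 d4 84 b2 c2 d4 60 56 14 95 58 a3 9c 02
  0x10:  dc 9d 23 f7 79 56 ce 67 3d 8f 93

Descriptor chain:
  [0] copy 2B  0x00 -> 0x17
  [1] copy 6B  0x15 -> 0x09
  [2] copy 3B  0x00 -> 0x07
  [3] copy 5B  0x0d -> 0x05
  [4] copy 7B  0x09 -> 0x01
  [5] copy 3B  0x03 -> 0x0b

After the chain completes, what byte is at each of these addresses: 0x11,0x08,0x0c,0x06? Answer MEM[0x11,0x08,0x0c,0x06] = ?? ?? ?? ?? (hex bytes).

MEM[0x11,0x08,0x0c,0x06] = 9d dc 61 93

D0: mem[0x17..0x18] <- [59 61]
D1: mem[0x09..0x0e] <- [56 ce 59 61 8f 93]
D2: mem[0x07..0x09] <- [59 61 42]
D3: mem[0x05..0x09] <- [8f 93 02 dc 9d]
D4: mem[0x01..0x07] <- [9d ce 59 61 8f 93 02]
D5: mem[0x0b..0x0d] <- [59 61 8f]
query mem[0x11]=0x9d, mem[0x08]=0xdc, mem[0x0c]=0x61, mem[0x06]=0x93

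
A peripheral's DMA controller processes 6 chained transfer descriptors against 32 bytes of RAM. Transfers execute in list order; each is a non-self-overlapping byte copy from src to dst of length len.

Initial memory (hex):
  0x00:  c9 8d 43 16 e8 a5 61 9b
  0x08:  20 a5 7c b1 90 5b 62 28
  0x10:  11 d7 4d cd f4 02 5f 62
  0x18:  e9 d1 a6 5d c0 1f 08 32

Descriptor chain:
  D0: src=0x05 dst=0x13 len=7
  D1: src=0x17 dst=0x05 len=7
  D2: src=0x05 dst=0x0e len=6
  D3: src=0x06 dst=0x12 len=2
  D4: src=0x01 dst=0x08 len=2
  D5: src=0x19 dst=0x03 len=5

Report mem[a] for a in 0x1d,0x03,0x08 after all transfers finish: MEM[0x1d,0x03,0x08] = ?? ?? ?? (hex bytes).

D0: mem[0x13..0x19] <- [a5 61 9b 20 a5 7c b1]
D1: mem[0x05..0x0b] <- [a5 7c b1 a6 5d c0 1f]
D2: mem[0x0e..0x13] <- [a5 7c b1 a6 5d c0]
D3: mem[0x12..0x13] <- [7c b1]
D4: mem[0x08..0x09] <- [8d 43]
D5: mem[0x03..0x07] <- [b1 a6 5d c0 1f]
query mem[0x1d]=0x1f, mem[0x03]=0xb1, mem[0x08]=0x8d

MEM[0x1d,0x03,0x08] = 1f b1 8d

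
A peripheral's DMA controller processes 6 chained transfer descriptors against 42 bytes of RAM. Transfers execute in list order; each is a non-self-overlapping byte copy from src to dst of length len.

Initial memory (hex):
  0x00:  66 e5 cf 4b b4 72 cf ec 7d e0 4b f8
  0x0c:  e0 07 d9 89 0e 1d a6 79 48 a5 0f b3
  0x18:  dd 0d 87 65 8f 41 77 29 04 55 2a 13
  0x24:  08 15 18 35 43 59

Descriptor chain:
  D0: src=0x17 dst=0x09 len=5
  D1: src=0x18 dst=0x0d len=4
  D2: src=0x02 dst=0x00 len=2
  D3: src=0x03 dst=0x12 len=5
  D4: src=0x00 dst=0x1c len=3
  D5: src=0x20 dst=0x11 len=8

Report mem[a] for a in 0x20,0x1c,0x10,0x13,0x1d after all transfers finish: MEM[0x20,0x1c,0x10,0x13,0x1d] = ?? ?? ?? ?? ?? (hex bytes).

MEM[0x20,0x1c,0x10,0x13,0x1d] = 04 cf 65 2a 4b

[0] 0x17->0x09 len=5 : b3 dd 0d 87 65
[1] 0x18->0x0d len=4 : dd 0d 87 65
[2] 0x02->0x00 len=2 : cf 4b
[3] 0x03->0x12 len=5 : 4b b4 72 cf ec
[4] 0x00->0x1c len=3 : cf 4b cf
[5] 0x20->0x11 len=8 : 04 55 2a 13 08 15 18 35
query mem[0x20]=0x04, mem[0x1c]=0xcf, mem[0x10]=0x65, mem[0x13]=0x2a, mem[0x1d]=0x4b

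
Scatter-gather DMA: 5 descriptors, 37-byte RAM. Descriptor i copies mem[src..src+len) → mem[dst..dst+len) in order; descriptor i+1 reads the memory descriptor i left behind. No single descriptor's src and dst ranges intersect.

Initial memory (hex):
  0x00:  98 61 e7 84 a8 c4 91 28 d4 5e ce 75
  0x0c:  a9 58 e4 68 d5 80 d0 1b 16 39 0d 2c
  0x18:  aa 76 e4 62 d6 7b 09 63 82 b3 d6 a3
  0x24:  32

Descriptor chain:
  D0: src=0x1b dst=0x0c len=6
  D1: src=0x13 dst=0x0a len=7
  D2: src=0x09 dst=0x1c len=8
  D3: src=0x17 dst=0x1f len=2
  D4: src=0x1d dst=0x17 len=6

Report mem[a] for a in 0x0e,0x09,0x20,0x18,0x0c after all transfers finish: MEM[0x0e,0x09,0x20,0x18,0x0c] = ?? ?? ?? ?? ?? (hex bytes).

D0: mem[0x0c..0x11] <- [62 d6 7b 09 63 82]
D1: mem[0x0a..0x10] <- [1b 16 39 0d 2c aa 76]
D2: mem[0x1c..0x23] <- [5e 1b 16 39 0d 2c aa 76]
D3: mem[0x1f..0x20] <- [2c aa]
D4: mem[0x17..0x1c] <- [1b 16 2c aa 2c aa]
query mem[0x0e]=0x2c, mem[0x09]=0x5e, mem[0x20]=0xaa, mem[0x18]=0x16, mem[0x0c]=0x39

MEM[0x0e,0x09,0x20,0x18,0x0c] = 2c 5e aa 16 39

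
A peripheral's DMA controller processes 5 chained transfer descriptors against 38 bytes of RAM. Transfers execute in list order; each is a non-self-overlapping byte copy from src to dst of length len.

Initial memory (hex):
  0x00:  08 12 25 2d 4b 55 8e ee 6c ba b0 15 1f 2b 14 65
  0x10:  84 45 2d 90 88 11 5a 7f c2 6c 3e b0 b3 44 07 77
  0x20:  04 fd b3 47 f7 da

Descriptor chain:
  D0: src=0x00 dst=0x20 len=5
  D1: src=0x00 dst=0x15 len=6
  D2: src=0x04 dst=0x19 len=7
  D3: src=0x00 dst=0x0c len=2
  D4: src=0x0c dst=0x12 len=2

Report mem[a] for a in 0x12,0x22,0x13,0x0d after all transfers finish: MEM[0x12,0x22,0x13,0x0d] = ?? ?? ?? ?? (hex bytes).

D0: mem[0x20..0x24] <- [08 12 25 2d 4b]
D1: mem[0x15..0x1a] <- [08 12 25 2d 4b 55]
D2: mem[0x19..0x1f] <- [4b 55 8e ee 6c ba b0]
D3: mem[0x0c..0x0d] <- [08 12]
D4: mem[0x12..0x13] <- [08 12]
query mem[0x12]=0x08, mem[0x22]=0x25, mem[0x13]=0x12, mem[0x0d]=0x12

MEM[0x12,0x22,0x13,0x0d] = 08 25 12 12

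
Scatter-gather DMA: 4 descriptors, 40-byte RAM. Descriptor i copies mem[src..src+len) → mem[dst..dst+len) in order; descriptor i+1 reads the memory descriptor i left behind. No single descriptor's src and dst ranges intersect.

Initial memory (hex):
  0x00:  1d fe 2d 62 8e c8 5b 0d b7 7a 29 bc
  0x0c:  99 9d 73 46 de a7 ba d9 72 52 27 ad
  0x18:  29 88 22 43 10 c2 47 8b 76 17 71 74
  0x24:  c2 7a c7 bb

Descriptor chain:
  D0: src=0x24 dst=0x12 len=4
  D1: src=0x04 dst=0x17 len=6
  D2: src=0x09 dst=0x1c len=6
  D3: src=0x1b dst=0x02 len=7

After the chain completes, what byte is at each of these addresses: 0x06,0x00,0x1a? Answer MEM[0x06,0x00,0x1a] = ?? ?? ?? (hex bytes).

[0] 0x24->0x12 len=4 : c2 7a c7 bb
[1] 0x04->0x17 len=6 : 8e c8 5b 0d b7 7a
[2] 0x09->0x1c len=6 : 7a 29 bc 99 9d 73
[3] 0x1b->0x02 len=7 : b7 7a 29 bc 99 9d 73
query mem[0x06]=0x99, mem[0x00]=0x1d, mem[0x1a]=0x0d

MEM[0x06,0x00,0x1a] = 99 1d 0d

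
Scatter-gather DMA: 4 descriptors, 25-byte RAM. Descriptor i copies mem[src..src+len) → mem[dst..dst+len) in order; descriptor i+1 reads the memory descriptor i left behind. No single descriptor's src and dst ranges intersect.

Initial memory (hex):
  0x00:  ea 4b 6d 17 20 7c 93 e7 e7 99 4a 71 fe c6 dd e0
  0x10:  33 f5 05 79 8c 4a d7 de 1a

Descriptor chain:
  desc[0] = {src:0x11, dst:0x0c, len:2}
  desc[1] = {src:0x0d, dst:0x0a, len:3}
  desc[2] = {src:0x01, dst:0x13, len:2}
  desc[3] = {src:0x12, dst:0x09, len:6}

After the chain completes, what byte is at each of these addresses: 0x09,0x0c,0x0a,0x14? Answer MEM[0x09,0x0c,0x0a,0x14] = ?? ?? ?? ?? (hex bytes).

MEM[0x09,0x0c,0x0a,0x14] = 05 4a 4b 6d

D0: mem[0x0c..0x0d] <- [f5 05]
D1: mem[0x0a..0x0c] <- [05 dd e0]
D2: mem[0x13..0x14] <- [4b 6d]
D3: mem[0x09..0x0e] <- [05 4b 6d 4a d7 de]
query mem[0x09]=0x05, mem[0x0c]=0x4a, mem[0x0a]=0x4b, mem[0x14]=0x6d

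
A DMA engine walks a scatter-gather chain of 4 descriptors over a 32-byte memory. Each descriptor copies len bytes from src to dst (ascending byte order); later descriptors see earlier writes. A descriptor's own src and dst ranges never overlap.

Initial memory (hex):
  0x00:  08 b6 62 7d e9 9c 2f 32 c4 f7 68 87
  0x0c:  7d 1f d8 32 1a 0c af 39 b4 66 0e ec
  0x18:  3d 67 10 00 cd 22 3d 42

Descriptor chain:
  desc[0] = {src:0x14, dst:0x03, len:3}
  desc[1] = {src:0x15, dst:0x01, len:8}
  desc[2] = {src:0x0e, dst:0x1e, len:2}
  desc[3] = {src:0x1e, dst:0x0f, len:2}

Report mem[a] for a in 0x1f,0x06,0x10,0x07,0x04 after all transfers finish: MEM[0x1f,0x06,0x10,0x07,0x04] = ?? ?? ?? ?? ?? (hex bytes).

MEM[0x1f,0x06,0x10,0x07,0x04] = 32 10 32 00 3d

#0 dst[0x03+3] := {0xb4,0x66,0x0e}
#1 dst[0x01+8] := {0x66,0x0e,0xec,0x3d,0x67,0x10,0x00,0xcd}
#2 dst[0x1e+2] := {0xd8,0x32}
#3 dst[0x0f+2] := {0xd8,0x32}
query mem[0x1f]=0x32, mem[0x06]=0x10, mem[0x10]=0x32, mem[0x07]=0x00, mem[0x04]=0x3d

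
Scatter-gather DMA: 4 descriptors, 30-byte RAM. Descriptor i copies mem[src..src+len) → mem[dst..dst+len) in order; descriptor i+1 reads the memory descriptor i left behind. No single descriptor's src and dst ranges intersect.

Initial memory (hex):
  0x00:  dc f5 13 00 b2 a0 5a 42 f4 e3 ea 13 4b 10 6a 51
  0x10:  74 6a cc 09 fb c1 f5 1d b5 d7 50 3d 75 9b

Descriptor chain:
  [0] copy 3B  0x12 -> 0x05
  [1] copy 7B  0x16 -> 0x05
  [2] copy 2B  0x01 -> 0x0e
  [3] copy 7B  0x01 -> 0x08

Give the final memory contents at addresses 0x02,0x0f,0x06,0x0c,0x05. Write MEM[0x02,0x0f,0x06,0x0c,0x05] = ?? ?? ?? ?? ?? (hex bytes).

MEM[0x02,0x0f,0x06,0x0c,0x05] = 13 13 1d f5 f5

D0: mem[0x05..0x07] <- [cc 09 fb]
D1: mem[0x05..0x0b] <- [f5 1d b5 d7 50 3d 75]
D2: mem[0x0e..0x0f] <- [f5 13]
D3: mem[0x08..0x0e] <- [f5 13 00 b2 f5 1d b5]
query mem[0x02]=0x13, mem[0x0f]=0x13, mem[0x06]=0x1d, mem[0x0c]=0xf5, mem[0x05]=0xf5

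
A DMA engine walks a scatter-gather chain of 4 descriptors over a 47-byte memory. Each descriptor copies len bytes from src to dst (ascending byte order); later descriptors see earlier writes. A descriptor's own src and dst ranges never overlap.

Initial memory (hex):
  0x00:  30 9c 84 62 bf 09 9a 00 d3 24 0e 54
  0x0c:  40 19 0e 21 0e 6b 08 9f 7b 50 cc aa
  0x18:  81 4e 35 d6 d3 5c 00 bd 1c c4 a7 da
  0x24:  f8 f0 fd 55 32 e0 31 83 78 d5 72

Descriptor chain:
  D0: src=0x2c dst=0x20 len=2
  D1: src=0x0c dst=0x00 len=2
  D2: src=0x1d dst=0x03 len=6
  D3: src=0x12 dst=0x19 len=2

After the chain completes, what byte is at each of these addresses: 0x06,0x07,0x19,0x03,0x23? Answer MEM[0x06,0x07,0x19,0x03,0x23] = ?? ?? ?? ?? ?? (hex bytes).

  after D0: wrote 2B at 0x20 = 78d5
  after D1: wrote 2B at 0x00 = 4019
  after D2: wrote 6B at 0x03 = 5c00bd78d5a7
  after D3: wrote 2B at 0x19 = 089f
query mem[0x06]=0x78, mem[0x07]=0xd5, mem[0x19]=0x08, mem[0x03]=0x5c, mem[0x23]=0xda

MEM[0x06,0x07,0x19,0x03,0x23] = 78 d5 08 5c da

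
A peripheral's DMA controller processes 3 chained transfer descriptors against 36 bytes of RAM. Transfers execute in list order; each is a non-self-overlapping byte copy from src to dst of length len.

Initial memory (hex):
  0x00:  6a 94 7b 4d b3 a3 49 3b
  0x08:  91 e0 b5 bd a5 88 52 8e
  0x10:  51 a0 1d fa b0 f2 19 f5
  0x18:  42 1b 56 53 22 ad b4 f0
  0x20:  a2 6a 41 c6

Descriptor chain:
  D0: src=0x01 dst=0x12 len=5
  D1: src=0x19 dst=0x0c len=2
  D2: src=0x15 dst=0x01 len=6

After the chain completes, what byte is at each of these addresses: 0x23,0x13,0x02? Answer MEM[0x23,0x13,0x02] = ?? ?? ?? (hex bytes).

[0] 0x01->0x12 len=5 : 94 7b 4d b3 a3
[1] 0x19->0x0c len=2 : 1b 56
[2] 0x15->0x01 len=6 : b3 a3 f5 42 1b 56
query mem[0x23]=0xc6, mem[0x13]=0x7b, mem[0x02]=0xa3

MEM[0x23,0x13,0x02] = c6 7b a3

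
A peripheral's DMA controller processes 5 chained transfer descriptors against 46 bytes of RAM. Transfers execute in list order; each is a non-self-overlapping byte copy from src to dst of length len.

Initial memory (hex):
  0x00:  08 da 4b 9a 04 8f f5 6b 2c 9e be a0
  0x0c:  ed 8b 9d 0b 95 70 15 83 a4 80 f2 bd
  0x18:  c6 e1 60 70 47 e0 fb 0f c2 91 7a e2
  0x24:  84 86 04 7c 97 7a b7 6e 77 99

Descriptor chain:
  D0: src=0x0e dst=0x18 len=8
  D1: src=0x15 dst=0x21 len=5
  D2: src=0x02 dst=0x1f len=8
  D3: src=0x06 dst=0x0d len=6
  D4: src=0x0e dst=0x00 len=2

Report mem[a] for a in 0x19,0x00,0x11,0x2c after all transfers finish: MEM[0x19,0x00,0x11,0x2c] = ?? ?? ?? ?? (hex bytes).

MEM[0x19,0x00,0x11,0x2c] = 0b 6b be 77

D0: mem[0x18..0x1f] <- [9d 0b 95 70 15 83 a4 80]
D1: mem[0x21..0x25] <- [80 f2 bd 9d 0b]
D2: mem[0x1f..0x26] <- [4b 9a 04 8f f5 6b 2c 9e]
D3: mem[0x0d..0x12] <- [f5 6b 2c 9e be a0]
D4: mem[0x00..0x01] <- [6b 2c]
query mem[0x19]=0x0b, mem[0x00]=0x6b, mem[0x11]=0xbe, mem[0x2c]=0x77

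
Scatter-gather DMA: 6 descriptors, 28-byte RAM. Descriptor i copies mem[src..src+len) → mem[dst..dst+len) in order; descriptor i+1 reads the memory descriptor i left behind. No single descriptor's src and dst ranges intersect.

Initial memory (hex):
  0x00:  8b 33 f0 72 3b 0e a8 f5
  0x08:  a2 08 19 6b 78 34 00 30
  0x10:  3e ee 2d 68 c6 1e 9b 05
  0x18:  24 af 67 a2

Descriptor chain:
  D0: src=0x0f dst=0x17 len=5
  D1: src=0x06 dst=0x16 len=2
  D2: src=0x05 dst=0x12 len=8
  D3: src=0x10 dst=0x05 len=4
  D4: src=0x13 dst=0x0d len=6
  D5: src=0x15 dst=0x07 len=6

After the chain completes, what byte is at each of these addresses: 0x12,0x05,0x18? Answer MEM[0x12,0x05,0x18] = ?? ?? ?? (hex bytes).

MEM[0x12,0x05,0x18] = 6b 3e 6b

D0: mem[0x17..0x1b] <- [30 3e ee 2d 68]
D1: mem[0x16..0x17] <- [a8 f5]
D2: mem[0x12..0x19] <- [0e a8 f5 a2 08 19 6b 78]
D3: mem[0x05..0x08] <- [3e ee 0e a8]
D4: mem[0x0d..0x12] <- [a8 f5 a2 08 19 6b]
D5: mem[0x07..0x0c] <- [a2 08 19 6b 78 2d]
query mem[0x12]=0x6b, mem[0x05]=0x3e, mem[0x18]=0x6b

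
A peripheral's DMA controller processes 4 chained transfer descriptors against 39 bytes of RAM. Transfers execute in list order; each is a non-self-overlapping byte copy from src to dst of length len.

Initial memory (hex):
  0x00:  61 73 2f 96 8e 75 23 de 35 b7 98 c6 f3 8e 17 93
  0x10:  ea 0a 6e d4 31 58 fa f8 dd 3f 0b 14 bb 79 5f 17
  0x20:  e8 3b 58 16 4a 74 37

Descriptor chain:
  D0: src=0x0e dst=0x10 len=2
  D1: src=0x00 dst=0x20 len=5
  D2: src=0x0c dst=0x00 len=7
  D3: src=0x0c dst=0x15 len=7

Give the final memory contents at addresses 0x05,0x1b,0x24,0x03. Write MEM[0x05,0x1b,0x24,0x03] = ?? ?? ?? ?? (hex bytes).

D0: mem[0x10..0x11] <- [17 93]
D1: mem[0x20..0x24] <- [61 73 2f 96 8e]
D2: mem[0x00..0x06] <- [f3 8e 17 93 17 93 6e]
D3: mem[0x15..0x1b] <- [f3 8e 17 93 17 93 6e]
query mem[0x05]=0x93, mem[0x1b]=0x6e, mem[0x24]=0x8e, mem[0x03]=0x93

MEM[0x05,0x1b,0x24,0x03] = 93 6e 8e 93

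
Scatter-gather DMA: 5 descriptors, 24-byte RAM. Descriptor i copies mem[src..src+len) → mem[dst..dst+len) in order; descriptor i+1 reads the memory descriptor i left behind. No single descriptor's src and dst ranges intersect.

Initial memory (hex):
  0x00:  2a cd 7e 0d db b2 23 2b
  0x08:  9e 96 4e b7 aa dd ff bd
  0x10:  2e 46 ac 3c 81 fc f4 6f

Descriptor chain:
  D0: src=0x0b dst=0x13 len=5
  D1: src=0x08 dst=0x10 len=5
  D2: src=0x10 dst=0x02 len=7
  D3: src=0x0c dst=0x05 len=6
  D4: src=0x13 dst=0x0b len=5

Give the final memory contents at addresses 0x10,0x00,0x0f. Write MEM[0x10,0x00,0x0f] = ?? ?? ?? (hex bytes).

MEM[0x10,0x00,0x0f] = 9e 2a bd

[0] 0x0b->0x13 len=5 : b7 aa dd ff bd
[1] 0x08->0x10 len=5 : 9e 96 4e b7 aa
[2] 0x10->0x02 len=7 : 9e 96 4e b7 aa dd ff
[3] 0x0c->0x05 len=6 : aa dd ff bd 9e 96
[4] 0x13->0x0b len=5 : b7 aa dd ff bd
query mem[0x10]=0x9e, mem[0x00]=0x2a, mem[0x0f]=0xbd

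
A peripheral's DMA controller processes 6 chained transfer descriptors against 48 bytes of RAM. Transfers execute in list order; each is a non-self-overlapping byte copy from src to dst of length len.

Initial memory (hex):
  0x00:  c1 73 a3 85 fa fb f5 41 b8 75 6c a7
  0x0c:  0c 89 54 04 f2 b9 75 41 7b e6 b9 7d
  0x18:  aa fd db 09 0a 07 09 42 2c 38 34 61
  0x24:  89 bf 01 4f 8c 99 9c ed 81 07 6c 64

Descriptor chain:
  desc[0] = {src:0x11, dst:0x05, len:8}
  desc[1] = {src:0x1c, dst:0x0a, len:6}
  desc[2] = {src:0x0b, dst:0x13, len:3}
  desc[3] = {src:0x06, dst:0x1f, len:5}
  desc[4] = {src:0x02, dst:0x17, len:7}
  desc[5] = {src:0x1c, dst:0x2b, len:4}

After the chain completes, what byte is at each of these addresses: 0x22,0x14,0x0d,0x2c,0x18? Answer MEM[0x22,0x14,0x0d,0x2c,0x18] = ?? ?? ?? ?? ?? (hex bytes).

#0 dst[0x05+8] := {0xb9,0x75,0x41,0x7b,0xe6,0xb9,0x7d,0xaa}
#1 dst[0x0a+6] := {0x0a,0x07,0x09,0x42,0x2c,0x38}
#2 dst[0x13+3] := {0x07,0x09,0x42}
#3 dst[0x1f+5] := {0x75,0x41,0x7b,0xe6,0x0a}
#4 dst[0x17+7] := {0xa3,0x85,0xfa,0xb9,0x75,0x41,0x7b}
#5 dst[0x2b+4] := {0x41,0x7b,0x09,0x75}
query mem[0x22]=0xe6, mem[0x14]=0x09, mem[0x0d]=0x42, mem[0x2c]=0x7b, mem[0x18]=0x85

MEM[0x22,0x14,0x0d,0x2c,0x18] = e6 09 42 7b 85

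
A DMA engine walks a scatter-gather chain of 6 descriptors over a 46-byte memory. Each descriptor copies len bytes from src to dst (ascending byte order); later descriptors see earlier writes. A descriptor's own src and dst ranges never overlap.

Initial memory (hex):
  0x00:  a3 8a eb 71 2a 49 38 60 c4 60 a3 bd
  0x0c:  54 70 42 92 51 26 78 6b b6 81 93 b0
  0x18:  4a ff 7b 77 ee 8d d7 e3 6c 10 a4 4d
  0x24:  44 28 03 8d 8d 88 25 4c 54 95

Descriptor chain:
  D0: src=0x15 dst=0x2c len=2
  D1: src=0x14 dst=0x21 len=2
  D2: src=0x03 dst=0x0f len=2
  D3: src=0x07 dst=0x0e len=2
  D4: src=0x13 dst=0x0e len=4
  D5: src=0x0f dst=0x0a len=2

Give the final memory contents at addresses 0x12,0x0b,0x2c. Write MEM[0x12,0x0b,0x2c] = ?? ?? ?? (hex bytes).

MEM[0x12,0x0b,0x2c] = 78 81 81

#0 dst[0x2c+2] := {0x81,0x93}
#1 dst[0x21+2] := {0xb6,0x81}
#2 dst[0x0f+2] := {0x71,0x2a}
#3 dst[0x0e+2] := {0x60,0xc4}
#4 dst[0x0e+4] := {0x6b,0xb6,0x81,0x93}
#5 dst[0x0a+2] := {0xb6,0x81}
query mem[0x12]=0x78, mem[0x0b]=0x81, mem[0x2c]=0x81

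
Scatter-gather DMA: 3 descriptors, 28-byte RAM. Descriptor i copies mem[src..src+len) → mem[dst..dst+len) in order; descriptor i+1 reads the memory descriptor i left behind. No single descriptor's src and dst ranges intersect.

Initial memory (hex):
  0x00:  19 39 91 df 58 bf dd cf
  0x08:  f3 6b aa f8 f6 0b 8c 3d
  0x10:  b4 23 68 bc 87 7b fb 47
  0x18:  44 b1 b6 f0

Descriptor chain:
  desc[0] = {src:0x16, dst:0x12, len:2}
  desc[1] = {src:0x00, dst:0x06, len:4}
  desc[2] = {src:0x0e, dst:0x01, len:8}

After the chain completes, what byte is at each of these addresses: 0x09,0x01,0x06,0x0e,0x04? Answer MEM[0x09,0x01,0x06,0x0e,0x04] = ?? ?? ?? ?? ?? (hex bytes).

MEM[0x09,0x01,0x06,0x0e,0x04] = df 8c 47 8c 23

#0 dst[0x12+2] := {0xfb,0x47}
#1 dst[0x06+4] := {0x19,0x39,0x91,0xdf}
#2 dst[0x01+8] := {0x8c,0x3d,0xb4,0x23,0xfb,0x47,0x87,0x7b}
query mem[0x09]=0xdf, mem[0x01]=0x8c, mem[0x06]=0x47, mem[0x0e]=0x8c, mem[0x04]=0x23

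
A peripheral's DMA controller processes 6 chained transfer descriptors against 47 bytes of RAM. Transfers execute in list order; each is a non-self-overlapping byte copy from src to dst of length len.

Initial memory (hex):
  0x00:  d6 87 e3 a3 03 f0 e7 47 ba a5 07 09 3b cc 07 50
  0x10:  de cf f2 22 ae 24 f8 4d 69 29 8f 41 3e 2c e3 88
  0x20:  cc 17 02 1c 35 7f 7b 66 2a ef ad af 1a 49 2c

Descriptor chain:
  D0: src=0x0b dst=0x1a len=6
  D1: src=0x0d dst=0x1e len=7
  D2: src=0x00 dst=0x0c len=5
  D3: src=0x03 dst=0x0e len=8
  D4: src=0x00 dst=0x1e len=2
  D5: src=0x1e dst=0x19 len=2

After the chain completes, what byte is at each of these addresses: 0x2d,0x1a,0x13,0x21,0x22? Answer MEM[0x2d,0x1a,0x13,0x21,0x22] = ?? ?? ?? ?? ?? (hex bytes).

D0: mem[0x1a..0x1f] <- [09 3b cc 07 50 de]
D1: mem[0x1e..0x24] <- [cc 07 50 de cf f2 22]
D2: mem[0x0c..0x10] <- [d6 87 e3 a3 03]
D3: mem[0x0e..0x15] <- [a3 03 f0 e7 47 ba a5 07]
D4: mem[0x1e..0x1f] <- [d6 87]
D5: mem[0x19..0x1a] <- [d6 87]
query mem[0x2d]=0x49, mem[0x1a]=0x87, mem[0x13]=0xba, mem[0x21]=0xde, mem[0x22]=0xcf

MEM[0x2d,0x1a,0x13,0x21,0x22] = 49 87 ba de cf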